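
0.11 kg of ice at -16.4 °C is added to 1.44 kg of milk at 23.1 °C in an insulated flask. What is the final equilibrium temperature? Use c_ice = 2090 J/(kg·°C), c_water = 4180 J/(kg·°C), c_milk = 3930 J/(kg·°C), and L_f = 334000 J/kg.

Conservation of energy gives ΣQ = 0:
ice -16.4→0 °C: 0.11×2090×16.4 = 3770.4
  fusion: m_ice L_f = 0.11×334000 = 36740
  meltwater 0→T: 0.11×4180×T = 459.8 T
  milk: 5659.2(T − 23.1)
6119 T = 130728 − 40510 = 90217
T ≈ 14.74 °C (positive, so assuming full melt was valid).

T_f ≈ 14.7 °C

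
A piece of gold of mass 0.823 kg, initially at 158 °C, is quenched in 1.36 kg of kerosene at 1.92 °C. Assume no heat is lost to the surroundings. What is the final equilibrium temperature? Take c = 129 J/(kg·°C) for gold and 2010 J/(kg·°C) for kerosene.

Setting the total heat transfer to zero:
0.823×129×(T − 158) + 1.36×2010×(T − 1.92) = 0
106.17(T − 158) + 2733.6(T − 1.92) = 0
(106.17 + 2733.6) T = 106.17×158 + 2733.6×1.92
T = 22023 / 2839.8 = 7.76 °C

T_f ≈ 7.8 °C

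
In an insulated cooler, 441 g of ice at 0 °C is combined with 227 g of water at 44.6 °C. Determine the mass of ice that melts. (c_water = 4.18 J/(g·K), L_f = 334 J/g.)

Water can give up m c ΔT = 227×4.18×44.6 = 42319 J before reaching 0 °C.
To melt every bit of ice: 441×334 = 147294 J.
42319 J < 147294 J, so only part of the ice melts and the system sits at 0 °C.
Mass melted = 42319/334 ≈ 126.7 g.

m_melted ≈ 127 g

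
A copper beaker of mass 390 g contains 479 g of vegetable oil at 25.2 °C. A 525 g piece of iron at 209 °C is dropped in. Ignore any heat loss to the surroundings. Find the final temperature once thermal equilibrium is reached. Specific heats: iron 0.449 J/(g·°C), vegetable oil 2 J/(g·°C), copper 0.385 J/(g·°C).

T_f ≈ 57.4 °C

With ΣQ=0 the equilibrium temperature is the m·c-weighted mean:
T_f = (235.72*209 + 958*25.2 + 150.15*25.2) / (235.72 + 958 + 150.15)
    = 77192 / 1343.9 ≈ 57.44 °C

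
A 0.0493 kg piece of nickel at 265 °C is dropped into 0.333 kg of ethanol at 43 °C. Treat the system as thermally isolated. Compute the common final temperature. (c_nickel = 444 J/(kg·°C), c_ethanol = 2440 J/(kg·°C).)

T_f ≈ 48.8 °C

Set heat shed by the hot body equal to heat absorbed by the cold body:
0.0493×444×(265 − T) = 0.333×2440×(T − 43)
21.89(265 − T) = 812.52(T − 43)
834.41 T = 40739  ⇒  T ≈ 48.82 °C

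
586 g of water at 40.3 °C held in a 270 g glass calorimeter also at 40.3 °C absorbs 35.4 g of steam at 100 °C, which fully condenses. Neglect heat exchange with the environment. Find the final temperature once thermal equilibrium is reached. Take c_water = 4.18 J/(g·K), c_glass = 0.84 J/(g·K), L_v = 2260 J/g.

Energy balance with sensible and latent terms:
condense steam: −35.4·2260 = −80004
  condensate cools 100→T: 35.4·4.18·(T − 100) = 147.97(T − 100)
  water warms: 586·4.18·(T − 40.3) = 2449.5(T − 40.3)
  glass cup: 270·0.84·(T − 40.3) = 226.8(T − 40.3)
2824.3 T = 80004 + 14797 + 107854 = 202655
T ≈ 71.76 °C (< 100 °C, so full condensation is consistent).

T_f ≈ 71.8 °C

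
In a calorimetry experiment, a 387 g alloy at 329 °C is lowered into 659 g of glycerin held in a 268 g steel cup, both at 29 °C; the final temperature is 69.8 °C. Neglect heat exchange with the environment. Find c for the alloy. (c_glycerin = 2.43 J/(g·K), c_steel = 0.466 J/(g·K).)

Let T be the final temperature. ΣQ_i = 0:
387×c×(69.8 − 329) + 659×2.43×(69.8 − 29) + 268×0.466×(69.8 − 29) = 0
-100310 c = -70431
c = -70431/-100310 ≈ 0.7021 J/(g·K)

c ≈ 0.702 J/(g·K)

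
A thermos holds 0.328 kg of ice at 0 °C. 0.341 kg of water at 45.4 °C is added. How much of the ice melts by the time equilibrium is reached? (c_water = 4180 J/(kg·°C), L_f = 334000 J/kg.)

Water can give up m c ΔT = 0.341·4180·45.4 = 64712 J before reaching 0 °C.
Melting all 0.328 kg of ice would need 0.328·334000 = 109552 J.
Since 64712 < 109552 J, not all the ice melts; equilibrium is at 0 °C.
Mass melted = 64712/334000 ≈ 0.1937 kg.

m_melted ≈ 0.194 kg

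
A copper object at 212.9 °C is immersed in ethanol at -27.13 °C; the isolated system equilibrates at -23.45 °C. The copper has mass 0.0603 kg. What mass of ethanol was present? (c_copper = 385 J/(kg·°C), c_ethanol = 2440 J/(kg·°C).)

m ≈ 0.611 kg

Heat gained plus heat lost sum to zero:
0.0603·385·(-23.45 − 212.9) + m·2440·(-23.45 − (-27.13)) = 0
8979.2 m = 5487
m = 5487/8979.2 ≈ 0.6111 kg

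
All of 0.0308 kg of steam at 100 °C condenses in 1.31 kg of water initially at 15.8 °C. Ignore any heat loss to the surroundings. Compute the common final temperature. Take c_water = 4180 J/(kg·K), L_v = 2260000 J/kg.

Net heat exchanged in the isolated system is zero:
latent heat released on condensation: 0.0308·2260000 = 69608
  condensate cools 100→T: 0.0308·4180·(T − 100) = 128.74(T − 100)
  water warms: 1.31·4180·(T − 15.8) = 5475.8(T − 15.8)
5604.5 T = 69608 + 12874 + 86518 = 169000
T ≈ 30.15 °C (< 100 °C, so full condensation is consistent).

T_f ≈ 30.2 °C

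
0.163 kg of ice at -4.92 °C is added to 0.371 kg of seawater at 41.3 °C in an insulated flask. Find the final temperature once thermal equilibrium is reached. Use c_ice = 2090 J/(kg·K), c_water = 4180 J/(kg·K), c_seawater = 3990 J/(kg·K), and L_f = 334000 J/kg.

Setting the total heat transfer to zero:
warm ice to 0 °C: 0.163×2090×(0 − (-4.92)) = 1676.1; melt ice: 0.163×334000 = 54442; warm the meltwater: 681.34 T; seawater: 1480.3(T − 41.3)
2161.6 T = 61136 − 56118 = 5017.9
T ≈ 2.32 °C — above 0 °C, consistent with complete melting.

T_f ≈ 2.3 °C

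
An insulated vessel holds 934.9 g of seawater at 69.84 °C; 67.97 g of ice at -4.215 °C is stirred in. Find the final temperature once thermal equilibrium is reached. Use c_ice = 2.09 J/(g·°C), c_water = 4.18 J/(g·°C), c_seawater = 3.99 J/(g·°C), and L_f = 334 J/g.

Heat gained plus heat lost sum to zero:
warm ice to 0 °C: 67.97·2.09·(0 − (-4.215)) = 598.77
  fusion: m_ice L_f = 67.97·334 = 22702
  warm the meltwater: 284.11 T
  seawater: 3730.3(T − 69.84)
4014.4 T = 260521 − 23301 = 237220
T ≈ 59.09 °C — above 0 °C, consistent with complete melting.

T_f ≈ 59.1 °C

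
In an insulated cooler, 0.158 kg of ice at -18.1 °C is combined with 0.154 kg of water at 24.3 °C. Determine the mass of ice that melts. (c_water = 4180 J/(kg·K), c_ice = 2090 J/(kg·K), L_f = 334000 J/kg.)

m_melted ≈ 0.0289 kg

Heat available from the water dropping to 0 °C: 0.154×4180×24.3 = 15642 J.
Of that, 0.158×2090×18.1 = 5977 J goes to bring the ice to 0 °C, leaving 9665.4 J.
Melting all 0.158 kg of ice would need 0.158×334000 = 52772 J.
9665.4 J < 52772 J, so only part of the ice melts and the system sits at 0 °C.
Mass melted = 9665.4/334000 ≈ 0.02894 kg.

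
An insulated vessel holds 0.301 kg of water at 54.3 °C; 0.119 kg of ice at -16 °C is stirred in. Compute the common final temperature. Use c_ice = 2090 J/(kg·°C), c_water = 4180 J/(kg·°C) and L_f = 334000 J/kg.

T_f ≈ 14.0 °C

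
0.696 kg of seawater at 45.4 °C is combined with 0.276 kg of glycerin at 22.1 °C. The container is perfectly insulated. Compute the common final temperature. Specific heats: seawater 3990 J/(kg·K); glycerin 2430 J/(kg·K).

Net heat exchanged in the isolated system is zero:
0.696·3990·(T − 45.4) + 0.276·2430·(T − 22.1) = 0
(2777 + 670.68) T = 2777·45.4 + 670.68·22.1
T ≈ 40.87 °C

T_f ≈ 40.9 °C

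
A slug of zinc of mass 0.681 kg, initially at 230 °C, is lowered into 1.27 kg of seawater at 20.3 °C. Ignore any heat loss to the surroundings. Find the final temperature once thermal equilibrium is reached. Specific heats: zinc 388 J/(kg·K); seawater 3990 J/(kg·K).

|Q_zinc| = |Q_seawater|:
0.681×388×(230 − T) = 1.27×3990×(T − 20.3)
264.23(230 − T) = 5067.3(T − 20.3)
5331.5 T = 163639  ⇒  T ≈ 30.69 °C

T_f ≈ 30.7 °C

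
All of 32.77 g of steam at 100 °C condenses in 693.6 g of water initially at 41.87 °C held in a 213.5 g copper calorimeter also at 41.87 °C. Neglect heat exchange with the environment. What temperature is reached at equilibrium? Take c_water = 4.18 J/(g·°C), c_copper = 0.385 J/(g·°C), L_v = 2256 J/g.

T_f ≈ 68.1 °C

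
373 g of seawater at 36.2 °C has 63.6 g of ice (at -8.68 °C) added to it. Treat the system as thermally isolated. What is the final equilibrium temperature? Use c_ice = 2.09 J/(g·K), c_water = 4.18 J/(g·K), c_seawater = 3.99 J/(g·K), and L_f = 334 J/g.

Taking heat into each body as positive, Σ m c ΔT = 0:
ice -8.68→0 °C: 63.6×2.09×8.68 = 1153.8
  melt ice: 63.6×334 = 21242
  warm the meltwater: 265.85 T
  seawater cools: 373×3.99×(T − 36.2) = 1488.3(T − 36.2)
1754.1 T = 53875 − 22396 = 31479
T ≈ 17.95 °C. Since T > 0 °C, the all-ice-melts assumption holds.

T_f ≈ 17.9 °C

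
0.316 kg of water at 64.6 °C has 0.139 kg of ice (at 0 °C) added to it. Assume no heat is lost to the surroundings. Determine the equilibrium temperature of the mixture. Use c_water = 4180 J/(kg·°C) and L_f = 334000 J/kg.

T_f ≈ 20.5 °C

Conservation of energy gives ΣQ = 0:
latent heat to melt: 0.139·334000 = 46426
  meltwater 0→T: 0.139·4180·T = 581.02 T
  water: 1320.9(T − 64.6)
1901.9 T = 85329 − 46426 = 38903
T ≈ 20.45 °C (positive, so assuming full melt was valid).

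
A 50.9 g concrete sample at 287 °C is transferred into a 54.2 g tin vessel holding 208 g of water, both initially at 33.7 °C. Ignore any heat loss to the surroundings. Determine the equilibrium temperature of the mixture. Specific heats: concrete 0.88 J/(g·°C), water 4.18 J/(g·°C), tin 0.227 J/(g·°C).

T_f ≈ 45.9 °C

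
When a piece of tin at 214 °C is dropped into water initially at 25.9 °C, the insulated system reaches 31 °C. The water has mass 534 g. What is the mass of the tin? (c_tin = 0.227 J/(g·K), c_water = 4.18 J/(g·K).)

m ≈ 274 g

|Q_tin| = |Q_water|:
m×0.227×(214 − 31) = 534×4.18×(31 − 25.9)
41.54 m = 11384  ⇒  m ≈ 274 g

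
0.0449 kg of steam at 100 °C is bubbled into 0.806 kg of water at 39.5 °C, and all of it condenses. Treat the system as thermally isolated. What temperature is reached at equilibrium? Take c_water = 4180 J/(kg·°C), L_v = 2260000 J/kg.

T_f ≈ 71.2 °C

Conservation of energy gives ΣQ = 0:
condense steam: −0.0449×2260000 = −101474
  condensed water 100 °C→T: 187.68(T − 100)
  original water: 3369.1(T − 39.5)
3556.8 T = 101474 + 18768 + 133079 = 253321
T ≈ 71.22 °C (< 100 °C, so full condensation is consistent).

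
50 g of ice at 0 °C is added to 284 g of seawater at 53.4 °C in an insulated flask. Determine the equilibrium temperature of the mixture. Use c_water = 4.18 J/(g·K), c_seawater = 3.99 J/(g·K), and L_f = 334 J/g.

T_f ≈ 32.6 °C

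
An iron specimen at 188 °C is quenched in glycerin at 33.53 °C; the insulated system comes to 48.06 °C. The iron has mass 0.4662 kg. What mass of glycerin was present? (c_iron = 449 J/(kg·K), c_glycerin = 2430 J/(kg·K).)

Energy conservation, ΣQ = 0:
0.4662·449·(48.06 − 188) + m·2430·(48.06 − 33.53) = 0
35308 m = 29293
m = 29293/35308 ≈ 0.8296 kg

m ≈ 0.83 kg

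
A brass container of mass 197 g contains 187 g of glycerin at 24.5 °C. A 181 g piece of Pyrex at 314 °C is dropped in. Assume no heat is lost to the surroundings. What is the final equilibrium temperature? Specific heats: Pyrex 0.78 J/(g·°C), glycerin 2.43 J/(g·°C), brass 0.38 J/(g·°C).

Taking heat into each body as positive, Σ m c ΔT = 0:
181×0.78×(T − 314) + 187×2.43×(T − 24.5) + 197×0.38×(T − 24.5) = 0
141.18(T − 314) + 454.41(T − 24.5) + 74.86(T − 24.5) = 0
670.45 T = 57298
T ≈ 85.46 °C

T_f ≈ 85.5 °C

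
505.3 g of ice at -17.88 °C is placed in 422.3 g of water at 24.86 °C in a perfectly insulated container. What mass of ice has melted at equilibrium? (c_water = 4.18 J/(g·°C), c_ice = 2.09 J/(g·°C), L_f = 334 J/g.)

m_melted ≈ 74.9 g

Heat available from the water dropping to 0 °C: 422.3·4.18·24.86 = 43883 J.
Of that, 505.3·2.09·17.88 = 18883 J goes to bring the ice to 0 °C, leaving 25001 J.
Fully melting the ice requires m_ice L_f = 505.3·334 = 168770 J.
25001 J < 168770 J, so only part of the ice melts and the system sits at 0 °C.
Mass melted = 25001/334 ≈ 74.85 g.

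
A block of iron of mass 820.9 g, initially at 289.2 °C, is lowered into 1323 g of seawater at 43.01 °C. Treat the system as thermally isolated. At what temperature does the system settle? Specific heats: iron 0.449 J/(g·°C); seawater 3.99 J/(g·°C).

T_f ≈ 59.1 °C

Energy conservation, ΣQ = 0:
820.9·0.449·(T − 289.2) + 1323·3.99·(T − 43.01) = 0
368.58(T − 289.2) + 5278.8(T − 43.01) = 0
5647.4 T = 333634
T = 333634 / 5647.4 = 59.1 °C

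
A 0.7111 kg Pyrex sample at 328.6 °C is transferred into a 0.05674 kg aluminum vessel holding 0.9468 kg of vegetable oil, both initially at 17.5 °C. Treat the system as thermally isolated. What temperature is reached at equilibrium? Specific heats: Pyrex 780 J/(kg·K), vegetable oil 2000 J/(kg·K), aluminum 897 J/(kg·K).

T_f ≈ 86.5 °C

Energy conservation, ΣQ = 0:
0.7111·780·(T − 328.6) + 0.9468·2000·(T − 17.5) + 0.05674·897·(T − 17.5) = 0
554.66(T − 328.6) + 1893.6(T − 17.5) + 50.9(T − 17.5) = 0
(554.66 + 1893.6 + 50.9) T = 554.66·328.6 + 1893.6·17.5 + 50.9·17.5
T = 216289/2499.2 ≈ 86.55 °C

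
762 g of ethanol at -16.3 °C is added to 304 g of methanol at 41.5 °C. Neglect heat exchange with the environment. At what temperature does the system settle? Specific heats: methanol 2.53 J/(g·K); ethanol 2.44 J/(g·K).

Heat gained plus heat lost sum to zero:
304*2.53*(T − 41.5) + 762*2.44*(T − (-16.3)) = 0
2628.4 T = 1612.2
T = 1612.2 / 2628.4 = 0.613 °C

T_f ≈ 0.6 °C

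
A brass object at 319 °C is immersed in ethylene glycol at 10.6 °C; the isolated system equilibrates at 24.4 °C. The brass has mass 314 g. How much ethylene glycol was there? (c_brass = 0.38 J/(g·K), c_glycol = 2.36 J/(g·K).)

m ≈ 1080 g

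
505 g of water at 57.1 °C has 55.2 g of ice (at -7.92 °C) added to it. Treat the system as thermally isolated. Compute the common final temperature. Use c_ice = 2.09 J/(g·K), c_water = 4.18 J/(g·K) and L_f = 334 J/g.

T_f ≈ 43.2 °C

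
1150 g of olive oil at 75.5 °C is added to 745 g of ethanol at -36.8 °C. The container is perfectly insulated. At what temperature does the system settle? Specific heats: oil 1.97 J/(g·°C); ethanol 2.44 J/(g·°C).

Conservation of energy gives ΣQ = 0:
1150*1.97*(T − 75.5) + 745*2.44*(T − (-36.8)) = 0
2265.5(T − 75.5) + 1817.8(T − (-36.8)) = 0
4083.3 T = 104150
T = 104150/4083.3 ≈ 25.51 °C

T_f ≈ 25.5 °C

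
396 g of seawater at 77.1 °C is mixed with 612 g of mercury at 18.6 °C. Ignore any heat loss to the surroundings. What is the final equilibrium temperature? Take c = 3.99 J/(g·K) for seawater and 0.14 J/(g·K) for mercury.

T_f ≈ 74.1 °C

Setting the total heat transfer to zero:
396×3.99×(T − 77.1) + 612×0.14×(T − 18.6) = 0
1665.7 T = 123415
T ≈ 74.09 °C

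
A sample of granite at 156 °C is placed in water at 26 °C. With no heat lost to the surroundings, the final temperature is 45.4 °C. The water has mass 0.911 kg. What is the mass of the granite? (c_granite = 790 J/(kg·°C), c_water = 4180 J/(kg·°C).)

m ≈ 0.846 kg

Heat lost by the granite = heat gained by the water:
m×790×(156 − 45.4) = 0.911×4180×(45.4 − 26)
87374 m = 73875  ⇒  m ≈ 0.8455 kg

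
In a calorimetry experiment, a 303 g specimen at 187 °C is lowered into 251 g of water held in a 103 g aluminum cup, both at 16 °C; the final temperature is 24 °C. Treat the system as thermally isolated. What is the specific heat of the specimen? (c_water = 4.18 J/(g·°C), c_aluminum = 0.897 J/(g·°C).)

c ≈ 0.185 J/(g·°C)

Conservation of energy gives ΣQ = 0:
303×c×(24 − 187) + 251×4.18×(24 − 16) + 103×0.897×(24 − 16) = 0
-49389 c = -9132.6
c = -9132.6/-49389 ≈ 0.1849 J/(g·°C)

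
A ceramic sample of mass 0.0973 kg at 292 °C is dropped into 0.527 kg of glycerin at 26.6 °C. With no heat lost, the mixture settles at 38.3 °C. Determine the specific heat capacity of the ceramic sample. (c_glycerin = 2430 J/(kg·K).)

Setting the total heat transfer to zero:
0.0973×c×(38.3 − 292) + 0.527×2430×(38.3 − 26.6) = 0
-24.69 c = -14983
c = -14983/-24.69 ≈ 607 J/(kg·K)

c ≈ 607 J/(kg·K)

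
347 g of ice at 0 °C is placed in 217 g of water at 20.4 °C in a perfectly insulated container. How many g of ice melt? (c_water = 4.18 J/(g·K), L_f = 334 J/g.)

Cooling the water to 0 °C releases 217×4.18×20.4 = 18504 J.
Melting all 347 g of ice would need 347×334 = 115898 J.
That's not enough to melt it all — equilibrium is at 0 °C with ice remaining.
Mass melted = 18504/334 ≈ 55.4 g.

m_melted ≈ 55.4 g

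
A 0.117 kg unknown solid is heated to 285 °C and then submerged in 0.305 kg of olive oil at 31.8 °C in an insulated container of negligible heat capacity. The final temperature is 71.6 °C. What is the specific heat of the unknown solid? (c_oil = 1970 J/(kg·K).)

c ≈ 958 J/(kg·K)

Net heat exchanged in the isolated system is zero:
0.117·c·(71.6 − 285) + 0.305·1970·(71.6 − 31.8) = 0
-24.97 c = -23914
c = -23914/-24.97 ≈ 957.8 J/(kg·K)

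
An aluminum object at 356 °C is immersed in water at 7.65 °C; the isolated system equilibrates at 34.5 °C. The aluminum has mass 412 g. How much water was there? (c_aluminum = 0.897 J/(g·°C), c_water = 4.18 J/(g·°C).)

m ≈ 1060 g

Net heat exchanged in the isolated system is zero:
412·0.897·(34.5 − 356) + m·4.18·(34.5 − 7.65) = 0
112.23 m = 118815
m = 118815/112.23 ≈ 1059 g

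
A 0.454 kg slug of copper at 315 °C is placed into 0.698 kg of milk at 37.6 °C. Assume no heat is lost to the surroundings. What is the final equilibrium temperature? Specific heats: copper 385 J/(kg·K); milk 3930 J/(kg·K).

T_f is the heat-capacity-weighted average of the initial temperatures:
T_f = (174.79×315 + 2743.1×37.6) / (174.79 + 2743.1)
    = 158201 / 2917.9 ≈ 54.22 °C

T_f ≈ 54.2 °C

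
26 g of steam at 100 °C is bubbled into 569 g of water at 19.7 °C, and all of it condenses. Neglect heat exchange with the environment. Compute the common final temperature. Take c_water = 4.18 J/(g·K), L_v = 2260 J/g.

T_f ≈ 46.8 °C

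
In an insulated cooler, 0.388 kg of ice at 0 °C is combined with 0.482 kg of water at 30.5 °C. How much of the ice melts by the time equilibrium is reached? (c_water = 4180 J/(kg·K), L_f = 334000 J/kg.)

m_melted ≈ 0.184 kg

Heat available from the water dropping to 0 °C: 0.482×4180×30.5 = 61450 J.
Fully melting the ice requires m_ice L_f = 0.388×334000 = 129592 J.
That's not enough to melt it all — equilibrium is at 0 °C with ice remaining.
m_melted×334000 = 61450  ⇒  m_melted ≈ 0.184 kg.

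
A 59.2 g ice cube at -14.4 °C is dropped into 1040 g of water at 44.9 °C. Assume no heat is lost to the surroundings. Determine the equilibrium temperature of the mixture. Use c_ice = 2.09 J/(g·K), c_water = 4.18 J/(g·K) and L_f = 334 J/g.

T_f ≈ 37.8 °C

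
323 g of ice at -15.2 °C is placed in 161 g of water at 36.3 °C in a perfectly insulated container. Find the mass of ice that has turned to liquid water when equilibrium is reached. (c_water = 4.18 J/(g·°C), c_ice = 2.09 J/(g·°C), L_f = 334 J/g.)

m_melted ≈ 42.4 g

Heat available from the water dropping to 0 °C: 161×4.18×36.3 = 24429 J.
Of that, 323×2.09×15.2 = 10261 J goes to bring the ice to 0 °C, leaving 14168 J.
Fully melting the ice requires m_ice L_f = 323×334 = 107882 J.
That's not enough to melt it all — equilibrium is at 0 °C with ice remaining.
Mass melted = 14168/334 ≈ 42.42 g.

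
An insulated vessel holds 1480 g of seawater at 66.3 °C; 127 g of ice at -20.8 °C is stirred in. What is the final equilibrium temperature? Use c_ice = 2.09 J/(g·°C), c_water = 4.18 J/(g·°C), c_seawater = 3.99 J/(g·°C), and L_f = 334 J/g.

T_f ≈ 53.4 °C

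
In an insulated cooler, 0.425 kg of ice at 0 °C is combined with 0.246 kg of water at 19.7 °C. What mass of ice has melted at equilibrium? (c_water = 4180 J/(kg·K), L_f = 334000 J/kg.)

m_melted ≈ 0.0607 kg

Cooling the water to 0 °C releases 0.246·4180·19.7 = 20257 J.
Fully melting the ice requires m_ice L_f = 0.425·334000 = 141950 J.
20257 J < 141950 J, so only part of the ice melts and the system sits at 0 °C.
Mass melted = 20257/334000 ≈ 0.06065 kg.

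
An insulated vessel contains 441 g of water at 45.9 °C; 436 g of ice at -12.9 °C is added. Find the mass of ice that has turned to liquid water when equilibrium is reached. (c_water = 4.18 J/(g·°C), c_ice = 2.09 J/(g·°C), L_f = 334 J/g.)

Heat available from the water dropping to 0 °C: 441·4.18·45.9 = 84611 J.
Of that, 436·2.09·12.9 = 11755 J goes to bring the ice to 0 °C, leaving 72856 J.
Fully melting the ice requires m_ice L_f = 436·334 = 145624 J.
Since 72856 < 145624 J, not all the ice melts; equilibrium is at 0 °C.
m_melt = 72856 / L_f = 218.1 g.

m_melted ≈ 218 g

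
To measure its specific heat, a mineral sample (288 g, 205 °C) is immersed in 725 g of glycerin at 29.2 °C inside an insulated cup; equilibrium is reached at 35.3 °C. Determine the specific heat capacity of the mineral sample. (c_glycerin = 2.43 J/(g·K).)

Heat lost by the mineral sample = heat gained by the glycerin:
288×c×(205 − 35.3) = 725×2.43×(35.3 − 29.2)
48874 c = 10747  ⇒  c ≈ 0.2199 J/(g·K)

c ≈ 0.22 J/(g·K)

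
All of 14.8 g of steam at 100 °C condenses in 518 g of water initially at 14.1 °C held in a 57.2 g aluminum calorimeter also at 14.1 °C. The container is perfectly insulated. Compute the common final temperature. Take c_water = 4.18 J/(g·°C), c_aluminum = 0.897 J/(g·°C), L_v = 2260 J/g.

T_f ≈ 31.1 °C

Let T be the final temperature. ΣQ_i = 0:
steam→water at 100 °C releases m L_v = 14.8·2260 = 33448
  condensed water 100 °C→T: 61.86(T − 100)
  water warms: 518·4.18·(T − 14.1) = 2165.2(T − 14.1)
  cup: 51.31(T − 14.1)
2278.4 T = 33448 + 6186.4 + 31253 = 70888
T ≈ 31.11 °C, under the boiling point, so the assumption holds.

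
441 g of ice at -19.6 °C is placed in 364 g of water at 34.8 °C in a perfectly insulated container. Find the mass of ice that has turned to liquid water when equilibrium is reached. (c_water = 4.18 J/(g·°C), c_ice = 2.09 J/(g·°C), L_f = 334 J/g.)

m_melted ≈ 104 g

Water can give up m c ΔT = 364·4.18·34.8 = 52949 J before reaching 0 °C.
Warming the ice to 0 °C takes 441·2.09·19.6 = 18065 J, leaving 34884 J for melting.
To melt every bit of ice: 441·334 = 147294 J.
That's not enough to melt it all — equilibrium is at 0 °C with ice remaining.
Mass melted = 34884/334 ≈ 104.4 g.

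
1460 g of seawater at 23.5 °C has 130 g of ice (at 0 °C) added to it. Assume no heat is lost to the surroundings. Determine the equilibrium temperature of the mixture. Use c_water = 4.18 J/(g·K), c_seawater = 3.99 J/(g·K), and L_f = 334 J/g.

Net heat exchanged in the isolated system is zero:
melt ice: 130·334 = 43420; warm the meltwater: 543.4 T; seawater: 5825.4(T − 23.5)
6368.8 T = 136897 − 43420 = 93477
T ≈ 14.68 °C. Since T > 0 °C, the all-ice-melts assumption holds.

T_f ≈ 14.7 °C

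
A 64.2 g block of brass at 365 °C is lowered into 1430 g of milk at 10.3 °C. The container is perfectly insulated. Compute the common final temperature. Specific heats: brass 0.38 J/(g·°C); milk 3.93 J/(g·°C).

T_f ≈ 11.8 °C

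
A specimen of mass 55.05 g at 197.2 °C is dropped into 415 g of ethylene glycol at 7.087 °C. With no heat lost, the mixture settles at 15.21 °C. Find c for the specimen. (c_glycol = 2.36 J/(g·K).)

c ≈ 0.794 J/(g·K)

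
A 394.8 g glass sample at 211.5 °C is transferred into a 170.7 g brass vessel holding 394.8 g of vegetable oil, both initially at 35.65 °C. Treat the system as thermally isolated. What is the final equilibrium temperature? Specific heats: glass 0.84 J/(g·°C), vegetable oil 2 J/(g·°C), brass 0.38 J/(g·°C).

T_f ≈ 84.8 °C

Conservation of energy gives ΣQ = 0:
394.8*0.84*(T − 211.5) + 394.8*2*(T − 35.65) + 170.7*0.38*(T − 35.65) = 0
(331.63 + 789.6 + 64.87) T = 331.63*211.5 + 789.6*35.65 + 64.87*35.65
T = 100602 / 1186.1 = 84.8 °C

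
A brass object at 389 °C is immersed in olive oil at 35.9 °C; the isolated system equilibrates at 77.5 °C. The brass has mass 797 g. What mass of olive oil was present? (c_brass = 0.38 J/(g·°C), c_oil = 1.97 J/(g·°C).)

m ≈ 1150 g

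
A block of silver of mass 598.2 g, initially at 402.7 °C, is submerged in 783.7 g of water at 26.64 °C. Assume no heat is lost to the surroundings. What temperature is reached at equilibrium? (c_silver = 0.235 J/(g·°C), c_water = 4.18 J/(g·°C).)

T_f ≈ 42.1 °C

Energy conservation, ΣQ = 0:
598.2·0.235·(T − 402.7) + 783.7·4.18·(T − 26.64) = 0
3416.4 T = 143879
T = 143879 / 3416.4 = 42.1 °C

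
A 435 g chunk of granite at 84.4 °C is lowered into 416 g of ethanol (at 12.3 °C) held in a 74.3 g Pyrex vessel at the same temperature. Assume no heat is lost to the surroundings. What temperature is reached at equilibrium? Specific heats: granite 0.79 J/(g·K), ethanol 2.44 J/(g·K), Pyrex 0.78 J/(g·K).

T_f ≈ 29.8 °C

Setting the total heat transfer to zero:
435*0.79*(T − 84.4) + 416*2.44*(T − 12.3) + 74.3*0.78*(T − 12.3) = 0
343.65(T − 84.4) + 1015(T − 12.3) + 57.95(T − 12.3) = 0
1416.6 T = 42202
T = 42202 / 1416.6 = 29.8 °C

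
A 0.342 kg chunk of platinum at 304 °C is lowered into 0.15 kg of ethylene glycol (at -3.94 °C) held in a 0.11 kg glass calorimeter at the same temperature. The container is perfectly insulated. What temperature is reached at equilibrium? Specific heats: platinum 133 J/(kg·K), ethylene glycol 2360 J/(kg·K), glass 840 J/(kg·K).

T_f ≈ 24.5 °C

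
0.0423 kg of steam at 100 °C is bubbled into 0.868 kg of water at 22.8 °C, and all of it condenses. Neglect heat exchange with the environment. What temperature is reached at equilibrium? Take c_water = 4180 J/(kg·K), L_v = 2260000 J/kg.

T_f ≈ 51.5 °C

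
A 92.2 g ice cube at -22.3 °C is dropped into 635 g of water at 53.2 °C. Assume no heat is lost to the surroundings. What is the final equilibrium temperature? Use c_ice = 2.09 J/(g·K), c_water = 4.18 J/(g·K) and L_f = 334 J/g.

T_f ≈ 34.9 °C

Energy conservation, ΣQ = 0:
warm ice to 0 °C: 92.2×2.09×(0 − (-22.3)) = 4297.2; latent heat to melt: 92.2×334 = 30795; meltwater 0→T: 92.2×4.18×T = 385.4 T; water cools: 635×4.18×(T − 53.2) = 2654.3(T − 53.2)
3039.7 T = 141209 − 35092 = 106117
T ≈ 34.91 °C (positive, so assuming full melt was valid).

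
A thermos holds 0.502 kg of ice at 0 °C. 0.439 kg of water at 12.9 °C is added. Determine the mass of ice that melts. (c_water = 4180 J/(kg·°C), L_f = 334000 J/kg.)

m_melted ≈ 0.0709 kg

Water can give up m c ΔT = 0.439×4180×12.9 = 23672 J before reaching 0 °C.
Melting all 0.502 kg of ice would need 0.502×334000 = 167668 J.
23672 J < 167668 J, so only part of the ice melts and the system sits at 0 °C.
Mass melted = 23672/334000 ≈ 0.07087 kg.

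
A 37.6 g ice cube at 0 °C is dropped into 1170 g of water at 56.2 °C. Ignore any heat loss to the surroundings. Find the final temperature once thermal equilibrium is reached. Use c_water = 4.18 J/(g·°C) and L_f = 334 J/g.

T_f ≈ 52.0 °C

Setting the total heat transfer to zero:
fusion: m_ice L_f = 37.6·334 = 12558
  meltwater 0→T: 37.6·4.18·T = 157.17 T
  water cools: 1170·4.18·(T − 56.2) = 4890.6(T − 56.2)
5047.8 T = 274852 − 12558 = 262293
T ≈ 51.96 °C — above 0 °C, consistent with complete melting.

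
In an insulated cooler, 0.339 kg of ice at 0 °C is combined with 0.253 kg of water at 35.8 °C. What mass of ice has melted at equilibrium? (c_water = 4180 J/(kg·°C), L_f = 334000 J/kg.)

m_melted ≈ 0.113 kg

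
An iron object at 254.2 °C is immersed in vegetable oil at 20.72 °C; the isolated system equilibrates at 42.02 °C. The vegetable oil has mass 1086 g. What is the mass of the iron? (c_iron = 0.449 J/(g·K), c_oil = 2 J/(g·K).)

|Q_iron| = |Q_oil|:
m·0.449·(254.2 − 42.02) = 1086·2·(42.02 − 20.72)
95.27 m = 46264  ⇒  m ≈ 485.6 g

m ≈ 486 g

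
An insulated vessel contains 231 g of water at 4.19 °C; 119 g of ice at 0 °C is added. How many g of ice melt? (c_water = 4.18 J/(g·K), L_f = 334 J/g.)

Cooling the water to 0 °C releases 231×4.18×4.19 = 4045.8 J.
Melting all 119 g of ice would need 119×334 = 39746 J.
4045.8 J < 39746 J, so only part of the ice melts and the system sits at 0 °C.
m_melt = 4045.8 / L_f = 12.11 g.

m_melted ≈ 12.1 g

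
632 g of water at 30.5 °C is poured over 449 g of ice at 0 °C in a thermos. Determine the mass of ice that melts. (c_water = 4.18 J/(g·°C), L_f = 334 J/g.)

m_melted ≈ 241 g

Cooling the water to 0 °C releases 632·4.18·30.5 = 80574 J.
Fully melting the ice requires m_ice L_f = 449·334 = 149966 J.
Since 80574 < 149966 J, not all the ice melts; equilibrium is at 0 °C.
m_melt = 80574 / L_f = 241.2 g.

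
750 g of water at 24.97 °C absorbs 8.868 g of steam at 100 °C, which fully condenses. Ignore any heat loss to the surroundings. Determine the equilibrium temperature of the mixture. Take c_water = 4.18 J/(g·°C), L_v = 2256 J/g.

T_f ≈ 32.2 °C

Energy balance with sensible and latent terms:
latent heat released on condensation: 8.868×2256 = 20006
  condensate cools 100→T: 8.868×4.18×(T − 100) = 37.07(T − 100)
  water warms: 750×4.18×(T − 24.97) = 3135(T − 24.97)
3172.1 T = 20006 + 3706.8 + 78281 = 101994
T ≈ 32.15 °C, under the boiling point, so the assumption holds.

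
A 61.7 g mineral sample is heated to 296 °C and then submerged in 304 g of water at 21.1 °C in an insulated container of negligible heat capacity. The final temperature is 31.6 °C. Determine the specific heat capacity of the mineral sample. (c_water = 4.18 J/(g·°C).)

Heat gained plus heat lost sum to zero:
61.7×c×(31.6 − 296) + 304×4.18×(31.6 − 21.1) = 0
-16313 c = -13343
c = -13343/-16313 ≈ 0.8179 J/(g·°C)

c ≈ 0.818 J/(g·°C)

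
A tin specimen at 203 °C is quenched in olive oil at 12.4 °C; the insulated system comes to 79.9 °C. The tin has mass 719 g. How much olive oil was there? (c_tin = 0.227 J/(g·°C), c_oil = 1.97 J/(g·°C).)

m ≈ 151 g

Taking heat into each body as positive, Σ m c ΔT = 0:
719·0.227·(79.9 − 203) + m·1.97·(79.9 − 12.4) = 0
132.97 m = 20092
m = 20092/132.97 ≈ 151.1 g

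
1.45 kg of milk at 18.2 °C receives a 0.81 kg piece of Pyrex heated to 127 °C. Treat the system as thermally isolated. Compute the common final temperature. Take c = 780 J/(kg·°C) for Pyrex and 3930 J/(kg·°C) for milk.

Heat lost by the Pyrex equals heat gained by the milk:
0.81·780·(127 − T) = 1.45·3930·(T − 18.2)
631.8(127 − T) = 5698.5(T − 18.2)
6330.3 T = 183951  ⇒  T ≈ 29.06 °C

T_f ≈ 29.1 °C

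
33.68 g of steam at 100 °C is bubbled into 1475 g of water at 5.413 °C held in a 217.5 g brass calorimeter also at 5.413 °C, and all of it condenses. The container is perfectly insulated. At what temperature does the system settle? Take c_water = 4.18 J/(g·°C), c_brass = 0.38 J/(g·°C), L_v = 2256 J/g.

T_f ≈ 19.4 °C

Sum of m c ΔT and latent-heat terms is zero:
condense steam: −33.68·2256 = −75982; condensate cools 100→T: 33.68·4.18·(T − 100) = 140.78(T − 100); water warms: 1475·4.18·(T − 5.413) = 6165.5(T − 5.413); brass cup: 217.5·0.38·(T − 5.413) = 82.65(T − 5.413)
6388.9 T = 75982 + 14078 + 33821 = 123882
T ≈ 19.39 °C (< 100 °C, so full condensation is consistent).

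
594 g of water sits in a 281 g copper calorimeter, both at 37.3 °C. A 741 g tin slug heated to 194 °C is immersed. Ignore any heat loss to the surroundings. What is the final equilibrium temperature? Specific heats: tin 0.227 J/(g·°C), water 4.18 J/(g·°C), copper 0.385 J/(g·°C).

T_f ≈ 46.9 °C

T_f = Σ m_i c_i T_i / Σ m_i c_i:
T_f = (168.21×194 + 2482.9×37.3 + 108.19×37.3) / (168.21 + 2482.9 + 108.19)
    = 129280 / 2759.3 ≈ 46.85 °C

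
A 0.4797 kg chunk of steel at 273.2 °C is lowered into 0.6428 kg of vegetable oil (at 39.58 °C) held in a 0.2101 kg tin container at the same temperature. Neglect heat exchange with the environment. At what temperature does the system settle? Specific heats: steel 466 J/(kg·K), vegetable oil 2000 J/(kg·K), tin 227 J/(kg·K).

Let T be the final temperature. ΣQ_i = 0:
0.4797×466×(T − 273.2) + 0.6428×2000×(T − 39.58) + 0.2101×227×(T − 39.58) = 0
(223.54 + 1285.6 + 47.69) T = 223.54×273.2 + 1285.6×39.58 + 47.69×39.58
T = 113843/1556.8 ≈ 73.12 °C

T_f ≈ 73.1 °C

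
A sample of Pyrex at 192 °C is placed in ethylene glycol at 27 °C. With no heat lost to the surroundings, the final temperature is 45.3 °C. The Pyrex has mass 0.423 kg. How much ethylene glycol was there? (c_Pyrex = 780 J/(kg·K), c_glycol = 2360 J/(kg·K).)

m ≈ 1.12 kg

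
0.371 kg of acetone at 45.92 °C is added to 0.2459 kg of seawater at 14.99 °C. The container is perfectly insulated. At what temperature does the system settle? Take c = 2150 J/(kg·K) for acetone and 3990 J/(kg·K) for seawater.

Net heat exchanged in the isolated system is zero:
0.371×2150×(T − 45.92) + 0.2459×3990×(T − 14.99) = 0
797.65(T − 45.92) + 981.14(T − 14.99) = 0
(797.65 + 981.14) T = 797.65×45.92 + 981.14×14.99
T = 51335 / 1778.8 = 28.9 °C

T_f ≈ 28.9 °C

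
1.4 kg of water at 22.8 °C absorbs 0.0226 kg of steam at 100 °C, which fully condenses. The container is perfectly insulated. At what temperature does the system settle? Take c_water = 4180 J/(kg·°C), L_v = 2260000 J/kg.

T_f ≈ 32.6 °C

Taking heat into each body as positive, Σ m c ΔT = 0:
steam→water at 100 °C releases m L_v = 0.0226×2260000 = 51076; condensate cools 100→T: 0.0226×4180×(T − 100) = 94.47(T − 100); original water: 5852(T − 22.8)
5946.5 T = 51076 + 9446.8 + 133426 = 193948
T ≈ 32.62 °C (< 100 °C, so full condensation is consistent).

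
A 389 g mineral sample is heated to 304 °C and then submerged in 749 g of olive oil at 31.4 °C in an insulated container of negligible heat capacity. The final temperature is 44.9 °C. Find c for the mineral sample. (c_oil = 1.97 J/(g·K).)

c ≈ 0.198 J/(g·K)

Heat lost by the mineral sample = heat gained by the oil:
389×c×(304 − 44.9) = 749×1.97×(44.9 − 31.4)
100790 c = 19920  ⇒  c ≈ 0.1976 J/(g·K)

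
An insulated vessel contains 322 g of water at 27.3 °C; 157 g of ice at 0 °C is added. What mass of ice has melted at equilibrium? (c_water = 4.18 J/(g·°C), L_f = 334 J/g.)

m_melted ≈ 110 g

Water can give up m c ΔT = 322×4.18×27.3 = 36745 J before reaching 0 °C.
Fully melting the ice requires m_ice L_f = 157×334 = 52438 J.
36745 J < 52438 J, so only part of the ice melts and the system sits at 0 °C.
m_melt = 36745 / L_f = 110 g.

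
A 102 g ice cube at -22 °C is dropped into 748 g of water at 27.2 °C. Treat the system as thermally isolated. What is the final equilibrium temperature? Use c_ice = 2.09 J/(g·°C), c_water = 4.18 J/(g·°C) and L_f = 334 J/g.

T_f ≈ 13.0 °C

Net heat exchanged in the isolated system is zero:
warm ice to 0 °C: 102·2.09·(0 − (-22)) = 4690; fusion: m_ice L_f = 102·334 = 34068; warm the meltwater: 426.36 T; water cools: 748·4.18·(T − 27.2) = 3126.6(T − 27.2)
3553 T = 85045 − 38758 = 46287
T ≈ 13.03 °C — above 0 °C, consistent with complete melting.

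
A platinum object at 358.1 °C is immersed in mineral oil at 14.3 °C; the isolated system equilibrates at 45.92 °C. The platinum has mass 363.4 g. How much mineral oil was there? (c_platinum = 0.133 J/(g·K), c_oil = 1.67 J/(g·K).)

m ≈ 286 g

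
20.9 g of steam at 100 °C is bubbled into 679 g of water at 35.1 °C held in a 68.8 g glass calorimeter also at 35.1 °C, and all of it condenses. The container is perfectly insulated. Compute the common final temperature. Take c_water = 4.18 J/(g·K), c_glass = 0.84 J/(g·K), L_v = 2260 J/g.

T_f ≈ 52.8 °C

Energy balance with sensible and latent terms:
condense steam: −20.9×2260 = −47234
  condensed water 100 °C→T: 87.36(T − 100)
  water warms: 679×4.18×(T − 35.1) = 2838.2(T − 35.1)
  glass cup: 68.8×0.84×(T − 35.1) = 57.79(T − 35.1)
2983.4 T = 47234 + 8736.2 + 101650 = 157620
T ≈ 52.83 °C, under the boiling point, so the assumption holds.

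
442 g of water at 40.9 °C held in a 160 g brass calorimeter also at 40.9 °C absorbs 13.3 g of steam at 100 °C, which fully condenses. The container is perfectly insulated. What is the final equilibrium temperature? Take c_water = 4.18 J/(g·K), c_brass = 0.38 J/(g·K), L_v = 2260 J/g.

T_f ≈ 57.9 °C

Setting the total heat transfer to zero:
steam→water at 100 °C releases m L_v = 13.3×2260 = 30058; condensate cools 100→T: 13.3×4.18×(T − 100) = 55.59(T − 100); water warms: 442×4.18×(T − 40.9) = 1847.6(T − 40.9); brass cup: 160×0.38×(T − 40.9) = 60.8(T − 40.9)
1964 T = 30058 + 5559.4 + 78052 = 113669
T ≈ 57.88 °C — below 100 °C, confirming all the steam condensed.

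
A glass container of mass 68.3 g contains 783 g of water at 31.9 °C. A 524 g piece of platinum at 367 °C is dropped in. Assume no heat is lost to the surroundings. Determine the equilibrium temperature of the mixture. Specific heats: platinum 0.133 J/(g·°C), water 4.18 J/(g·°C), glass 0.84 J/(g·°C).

Setting the total heat transfer to zero:
524×0.133×(T − 367) + 783×4.18×(T − 31.9) + 68.3×0.84×(T − 31.9) = 0
69.69(T − 367) + 3272.9(T − 31.9) + 57.37(T − 31.9) = 0
(69.69 + 3272.9 + 57.37) T = 69.69×367 + 3272.9×31.9 + 57.37×31.9
T = 131814 / 3400 = 38.8 °C

T_f ≈ 38.8 °C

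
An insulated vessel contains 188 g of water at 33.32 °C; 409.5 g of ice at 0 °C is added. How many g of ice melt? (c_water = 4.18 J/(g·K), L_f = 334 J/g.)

m_melted ≈ 78.4 g

Heat available from the water dropping to 0 °C: 188·4.18·33.32 = 26184 J.
To melt every bit of ice: 409.5·334 = 136773 J.
Since 26184 < 136773 J, not all the ice melts; equilibrium is at 0 °C.
m_melted·334 = 26184  ⇒  m_melted ≈ 78.4 g.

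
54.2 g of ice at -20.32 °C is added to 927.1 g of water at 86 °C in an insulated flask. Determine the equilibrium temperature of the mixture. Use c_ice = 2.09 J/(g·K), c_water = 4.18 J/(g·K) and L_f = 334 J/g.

Setting the total heat transfer to zero:
ice -20.32→0 °C: 54.2×2.09×20.32 = 2301.8; latent heat to melt: 54.2×334 = 18103; warm the meltwater: 226.56 T; water cools: 927.1×4.18×(T − 86) = 3875.3(T − 86)
4101.8 T = 333274 − 20405 = 312869
T ≈ 76.28 °C. Since T > 0 °C, the all-ice-melts assumption holds.

T_f ≈ 76.3 °C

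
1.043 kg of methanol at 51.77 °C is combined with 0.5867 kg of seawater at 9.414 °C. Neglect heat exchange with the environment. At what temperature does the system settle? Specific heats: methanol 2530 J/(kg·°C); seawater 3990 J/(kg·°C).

T_f ≈ 31.9 °C

Net heat exchanged in the isolated system is zero:
1.043·2530·(T − 51.77) + 0.5867·3990·(T − 9.414) = 0
2638.8(T − 51.77) + 2340.9(T − 9.414) = 0
(2638.8 + 2340.9) T = 2638.8·51.77 + 2340.9·9.414
T = 158648/4979.7 ≈ 31.86 °C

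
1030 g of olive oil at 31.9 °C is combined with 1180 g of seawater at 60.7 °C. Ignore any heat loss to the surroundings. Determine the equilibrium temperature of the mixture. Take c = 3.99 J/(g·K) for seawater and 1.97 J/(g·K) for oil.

T_f ≈ 52.0 °C

Conservation of energy gives ΣQ = 0:
1180·3.99·(T − 60.7) + 1030·1.97·(T − 31.9) = 0
4708.2(T − 60.7) + 2029.1(T − 31.9) = 0
(4708.2 + 2029.1) T = 4708.2·60.7 + 2029.1·31.9
T = 350516 / 6737.3 = 52 °C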